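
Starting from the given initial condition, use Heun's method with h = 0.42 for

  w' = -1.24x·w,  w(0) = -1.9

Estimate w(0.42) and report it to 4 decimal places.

Heun: k1 = f(x_n, w_n); k2 = f(x_n + h, w_n + h·k1); w_{n+1} = w_n + (h/2)·(k1 + k2).
x=0.000000, w=-1.900000:
  k1 = f(0.000000, -1.900000) = 0.000000
  k2 = f(0.420000, -1.900000) = 0.989520
  w ← -1.900000 + (0.42/2)·(0.000000 + 0.989520) = -1.692201
w(0.42) ≈ -1.6922

-1.6922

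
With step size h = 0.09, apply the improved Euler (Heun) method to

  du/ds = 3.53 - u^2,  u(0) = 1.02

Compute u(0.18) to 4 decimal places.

Heun: k1 = f(s_n, u_n); k2 = f(s_n + h, u_n + h·k1); u_{n+1} = u_n + (h/2)·(k1 + k2).
s=0.000000, u=1.020000:
  k1 = f(0.000000, 1.020000) = 2.489600
  k2 = f(0.090000, 1.244064) = 1.982305
  u ← 1.020000 + (0.09/2)·(2.489600 + 1.982305) = 1.221236
s=0.090000, u=1.221236:
  k1 = f(0.090000, 1.221236) = 2.038583
  k2 = f(0.180000, 1.404708) = 1.556795
  u ← 1.221236 + (0.09/2)·(2.038583 + 1.556795) = 1.383028
u(0.18) ≈ 1.3830

1.3830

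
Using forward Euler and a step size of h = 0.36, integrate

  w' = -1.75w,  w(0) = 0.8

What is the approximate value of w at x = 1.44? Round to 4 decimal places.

0.0150

Euler: w_{n+1} = w_n + h·f(x_n, w_n).
x=0.000000, w=0.800000: f=-1.400000 → w ← 0.800000 + 0.36·(-1.400000) = 0.296000
x=0.360000, w=0.296000: f=-0.518000 → w ← 0.296000 + 0.36·(-0.518000) = 0.109520
x=0.720000, w=0.109520: f=-0.191660 → w ← 0.109520 + 0.36·(-0.191660) = 0.040522
x=1.080000, w=0.040522: f=-0.070914 → w ← 0.040522 + 0.36·(-0.070914) = 0.014993
w(1.44) ≈ 0.0150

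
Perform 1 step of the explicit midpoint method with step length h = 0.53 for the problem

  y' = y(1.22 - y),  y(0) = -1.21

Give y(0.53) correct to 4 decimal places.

Midpoint: k1 = f(t_n, y_n); k2 = f(t_n + h/2, y_n + (h/2)·k1); y_{n+1} = y_n + h·k2.
t=0.000000, y=-1.210000:
  k1 = f(0.000000, -1.210000) = -2.940300
  k2 = f(0.265000, -1.989179) = -6.383634
  y ← -1.210000 + 0.53·(-6.383634) = -4.593326
y(0.53) ≈ -4.5933

-4.5933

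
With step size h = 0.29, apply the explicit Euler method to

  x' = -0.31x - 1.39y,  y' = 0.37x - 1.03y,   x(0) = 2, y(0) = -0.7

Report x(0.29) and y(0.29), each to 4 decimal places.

2.1024, -0.2763

Euler on (x,y): x_{n+1} = x_n + h·x', y_{n+1} = y_n + h·y'.
0.000000: (2.000000, -0.700000); f=(0.353000, 1.461000) → (2.102370, -0.276310)
(x(0.29), y(0.29)) ≈ (2.1024, -0.2763)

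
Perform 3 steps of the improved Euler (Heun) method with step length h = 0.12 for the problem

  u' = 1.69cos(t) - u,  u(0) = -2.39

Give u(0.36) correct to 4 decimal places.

Heun: k1 = f(t_n, u_n); k2 = f(t_n + h, u_n + h·k1); u_{n+1} = u_n + (h/2)·(k1 + k2).
t=0.000000, u=-2.390000:
  k1 = f(0.000000, -2.390000) = 4.080000
  k2 = f(0.120000, -1.900400) = 3.578247
  u ← -2.390000 + (0.12/2)·(4.080000 + 3.578247) = -1.930505
t=0.120000, u=-1.930505:
  k1 = f(0.120000, -1.930505) = 3.608352
  k2 = f(0.240000, -1.497503) = 3.139064
  u ← -1.930505 + (0.12/2)·(3.608352 + 3.139064) = -1.525660
t=0.240000, u=-1.525660:
  k1 = f(0.240000, -1.525660) = 3.167221
  k2 = f(0.360000, -1.145594) = 2.727259
  u ← -1.525660 + (0.12/2)·(3.167221 + 2.727259) = -1.171991
u(0.36) ≈ -1.1720

-1.1720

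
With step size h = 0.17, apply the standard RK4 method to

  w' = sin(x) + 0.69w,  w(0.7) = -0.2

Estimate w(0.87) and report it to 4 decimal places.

RK4: k1 = f(x_n, w_n); k2 = f(x_n + h/2, w_n + (h/2)·k1); k3 = f(x_n + h/2, w_n + (h/2)·k2); k4 = f(x_n + h, w_n + h·k3); w_{n+1} = w_n + (h/6)·(k1 + 2k2 + 2k3 + k4).
x=0.700000, w=-0.200000:
  k1 = f(0.700000, -0.200000) = 0.506218
  k2 = f(0.785000, -0.156971) = 0.598515
  k3 = f(0.785000, -0.149126) = 0.603928
  k4 = f(0.870000, -0.097332) = 0.697170
  w ← -0.200000 + (0.17/6)·(k1 + 2k2 + 2k3 + k4) = -0.097766
w(0.87) ≈ -0.0978

-0.0978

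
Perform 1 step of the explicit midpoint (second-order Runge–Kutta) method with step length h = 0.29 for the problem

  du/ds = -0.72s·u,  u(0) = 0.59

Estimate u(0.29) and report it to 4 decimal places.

0.5721

Midpoint: k1 = f(s_n, u_n); k2 = f(s_n + h/2, u_n + (h/2)·k1); u_{n+1} = u_n + h·k2.
s=0.000000, u=0.590000:
  k1 = f(0.000000, 0.590000) = 0.000000
  k2 = f(0.145000, 0.590000) = -0.061596
  u ← 0.590000 + 0.29·(-0.061596) = 0.572137
u(0.29) ≈ 0.5721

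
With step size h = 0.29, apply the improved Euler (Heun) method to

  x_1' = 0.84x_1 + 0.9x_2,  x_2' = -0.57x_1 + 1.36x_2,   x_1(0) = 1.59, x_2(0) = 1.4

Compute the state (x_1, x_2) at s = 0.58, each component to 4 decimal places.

Heun on (x_1,x_2): k1 = f(s_n, state_n); k2 = f(s_n + h, state_n + h·k1); state_{n+1} = state_n + (h/2)·(k1 + k2).
0.000000: (1.590000, 1.400000)
  k1 = (2.595600, 0.997700)
  predictor → (2.342724, 1.689333)
  k2 = (3.488288, 0.962140)
  → (2.472164, 1.684177)
0.290000: (2.472164, 1.684177)
  k1 = (3.592377, 0.881347)
  predictor → (3.513953, 1.939768)
  k2 = (4.697511, 0.635131)
  → (3.674197, 1.904066)
(x_1(0.58), x_2(0.58)) ≈ (3.6742, 1.9041)

3.6742, 1.9041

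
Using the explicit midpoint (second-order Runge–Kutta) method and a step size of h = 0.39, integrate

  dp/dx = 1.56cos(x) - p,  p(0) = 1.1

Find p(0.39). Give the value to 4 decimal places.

Midpoint: k1 = f(x_n, p_n); k2 = f(x_n + h/2, p_n + (h/2)·k1); p_{n+1} = p_n + h·k2.
x=0.000000, p=1.100000:
  k1 = f(0.000000, 1.100000) = 0.460000
  k2 = f(0.195000, 1.189700) = 0.340734
  p ← 1.100000 + 0.39·0.340734 = 1.232886
p(0.39) ≈ 1.2329

1.2329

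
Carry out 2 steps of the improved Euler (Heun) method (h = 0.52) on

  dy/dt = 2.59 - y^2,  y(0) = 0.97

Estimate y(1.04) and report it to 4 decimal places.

1.3342

Heun: k1 = f(t_n, y_n); k2 = f(t_n + h, y_n + h·k1); y_{n+1} = y_n + (h/2)·(k1 + k2).
t=0.000000, y=0.970000:
  k1 = f(0.000000, 0.970000) = 1.649100
  k2 = f(0.520000, 1.827532) = -0.749873
  y ← 0.970000 + (0.52/2)·(1.649100 + (-0.749873)) = 1.203799
t=0.520000, y=1.203799:
  k1 = f(0.520000, 1.203799) = 1.140868
  k2 = f(1.040000, 1.797050) = -0.639390
  y ← 1.203799 + (0.52/2)·(1.140868 + (-0.639390)) = 1.334183
y(1.04) ≈ 1.3342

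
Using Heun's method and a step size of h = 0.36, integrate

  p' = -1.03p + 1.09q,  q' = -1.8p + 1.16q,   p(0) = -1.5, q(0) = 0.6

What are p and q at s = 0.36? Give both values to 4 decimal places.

-0.6153, 1.8213

Heun on (p,q): k1 = f(s_n, state_n); k2 = f(s_n + h, state_n + h·k1); state_{n+1} = state_n + (h/2)·(k1 + k2).
0.000000: (-1.500000, 0.600000)
  k1 = (2.199000, 3.396000)
  predictor → (-0.708360, 1.822560)
  k2 = (2.716201, 3.389218)
  → (-0.615264, 1.821339)
(p(0.36), q(0.36)) ≈ (-0.6153, 1.8213)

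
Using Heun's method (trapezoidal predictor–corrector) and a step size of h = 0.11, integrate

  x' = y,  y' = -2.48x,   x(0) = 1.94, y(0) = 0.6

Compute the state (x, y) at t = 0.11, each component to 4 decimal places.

1.9769, 0.0618

Heun on (x,y): k1 = f(t_n, state_n); k2 = f(t_n + h, state_n + h·k1); state_{n+1} = state_n + (h/2)·(k1 + k2).
0.000000: (1.940000, 0.600000)
  k1 = (0.600000, -4.811200)
  predictor → (2.006000, 0.070768)
  k2 = (0.070768, -4.974880)
  → (1.976892, 0.061766)
(x(0.11), y(0.11)) ≈ (1.9769, 0.0618)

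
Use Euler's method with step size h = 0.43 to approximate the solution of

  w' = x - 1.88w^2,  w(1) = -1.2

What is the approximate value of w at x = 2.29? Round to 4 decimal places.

Euler: w_{n+1} = w_n + h·f(x_n, w_n).
x=1.000000, w=-1.200000: f=-1.707200 → w ← -1.200000 + 0.43·(-1.707200) = -1.934096
x=1.430000, w=-1.934096: f=-5.602567 → w ← -1.934096 + 0.43·(-5.602567) = -4.343200
x=1.860000, w=-4.343200: f=-33.603166 → w ← -4.343200 + 0.43·(-33.603166) = -18.792561
w(2.29) ≈ -18.7926

-18.7926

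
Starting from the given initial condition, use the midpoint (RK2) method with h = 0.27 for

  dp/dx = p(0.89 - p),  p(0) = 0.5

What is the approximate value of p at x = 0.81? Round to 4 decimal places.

Midpoint: k1 = f(x_n, p_n); k2 = f(x_n + h/2, p_n + (h/2)·k1); p_{n+1} = p_n + h·k2.
x=0.000000, p=0.500000:
  k1 = f(0.000000, 0.500000) = 0.195000
  k2 = f(0.135000, 0.526325) = 0.191411
  p ← 0.500000 + 0.27·0.191411 = 0.551681
x=0.270000, p=0.551681:
  k1 = f(0.270000, 0.551681) = 0.186644
  k2 = f(0.405000, 0.576878) = 0.180633
  p ← 0.551681 + 0.27·0.180633 = 0.600452
x=0.540000, p=0.600452:
  k1 = f(0.540000, 0.600452) = 0.173860
  k2 = f(0.675000, 0.623923) = 0.166012
  p ← 0.600452 + 0.27·0.166012 = 0.645275
p(0.81) ≈ 0.6453

0.6453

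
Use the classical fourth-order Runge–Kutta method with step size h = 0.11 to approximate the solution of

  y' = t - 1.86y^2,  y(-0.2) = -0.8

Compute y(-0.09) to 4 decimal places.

-0.9763

RK4: k1 = f(t_n, y_n); k2 = f(t_n + h/2, y_n + (h/2)·k1); k3 = f(t_n + h/2, y_n + (h/2)·k2); k4 = f(t_n + h, y_n + h·k3); y_{n+1} = y_n + (h/6)·(k1 + 2k2 + 2k3 + k4).
t=-0.200000, y=-0.800000:
  k1 = f(-0.200000, -0.800000) = -1.390400
  k2 = f(-0.145000, -0.876472) = -1.573858
  k3 = f(-0.145000, -0.886562) = -1.606946
  k4 = f(-0.090000, -0.976764) = -1.864567
  y ← -0.800000 + (0.11/6)·(k1 + 2k2 + 2k3 + k4) = -0.976304
y(-0.09) ≈ -0.9763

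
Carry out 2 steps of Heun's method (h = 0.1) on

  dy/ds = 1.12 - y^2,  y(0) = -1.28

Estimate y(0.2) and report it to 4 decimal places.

-1.4150

Heun: k1 = f(s_n, y_n); k2 = f(s_n + h, y_n + h·k1); y_{n+1} = y_n + (h/2)·(k1 + k2).
s=0.000000, y=-1.280000:
  k1 = f(0.000000, -1.280000) = -0.518400
  k2 = f(0.100000, -1.331840) = -0.653798
  y ← -1.280000 + (0.1/2)·(-0.518400 + (-0.653798)) = -1.338610
s=0.100000, y=-1.338610:
  k1 = f(0.100000, -1.338610) = -0.671876
  k2 = f(0.200000, -1.405798) = -0.856267
  y ← -1.338610 + (0.1/2)·(-0.671876 + (-0.856267)) = -1.415017
y(0.2) ≈ -1.4150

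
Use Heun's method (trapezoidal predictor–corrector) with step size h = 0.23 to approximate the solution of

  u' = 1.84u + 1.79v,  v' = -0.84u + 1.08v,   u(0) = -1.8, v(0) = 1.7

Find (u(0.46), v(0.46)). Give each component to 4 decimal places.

Heun on (u,v): k1 = f(t_n, state_n); k2 = f(t_n + h, state_n + h·k1); state_{n+1} = state_n + (h/2)·(k1 + k2).
0.000000: (-1.800000, 1.700000)
  k1 = (-0.269000, 3.348000)
  predictor → (-1.861870, 2.470040)
  k2 = (0.995531, 4.231614)
  → (-1.716449, 2.571656)
0.230000: (-1.716449, 2.571656)
  k1 = (1.444997, 4.219205)
  predictor → (-1.384100, 3.542073)
  k2 = (3.793567, 4.988082)
  → (-1.114014, 3.630494)
(u(0.46), v(0.46)) ≈ (-1.1140, 3.6305)

-1.1140, 3.6305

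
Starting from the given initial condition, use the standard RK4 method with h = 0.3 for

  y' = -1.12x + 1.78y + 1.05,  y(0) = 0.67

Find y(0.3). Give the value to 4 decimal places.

RK4: k1 = f(x_n, y_n); k2 = f(x_n + h/2, y_n + (h/2)·k1); k3 = f(x_n + h/2, y_n + (h/2)·k2); k4 = f(x_n + h, y_n + h·k3); y_{n+1} = y_n + (h/6)·(k1 + 2k2 + 2k3 + k4).
x=0.000000, y=0.670000:
  k1 = f(0.000000, 0.670000) = 2.242600
  k2 = f(0.150000, 1.006390) = 2.673374
  k3 = f(0.150000, 1.071006) = 2.788391
  k4 = f(0.300000, 1.506517) = 3.395601
  y ← 0.670000 + (0.3/6)·(k1 + 2k2 + 2k3 + k4) = 1.498087
y(0.3) ≈ 1.4981

1.4981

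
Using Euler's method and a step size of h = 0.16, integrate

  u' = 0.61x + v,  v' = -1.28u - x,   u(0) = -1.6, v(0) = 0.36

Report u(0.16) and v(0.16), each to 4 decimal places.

Euler on (u,v): u_{n+1} = u_n + h·u', v_{n+1} = v_n + h·v'.
0.000000: (-1.600000, 0.360000); f=(0.360000, 2.048000) → (-1.542400, 0.687680)
(u(0.16), v(0.16)) ≈ (-1.5424, 0.6877)

-1.5424, 0.6877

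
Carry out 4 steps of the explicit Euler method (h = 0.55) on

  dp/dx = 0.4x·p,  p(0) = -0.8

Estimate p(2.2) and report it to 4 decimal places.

Euler: p_{n+1} = p_n + h·f(x_n, p_n).
x=0.000000, p=-0.800000: f=0.000000 → p ← -0.800000 + 0.55·0.000000 = -0.800000
x=0.550000, p=-0.800000: f=-0.176000 → p ← -0.800000 + 0.55·(-0.176000) = -0.896800
x=1.100000, p=-0.896800: f=-0.394592 → p ← -0.896800 + 0.55·(-0.394592) = -1.113826
x=1.650000, p=-1.113826: f=-0.735125 → p ← -1.113826 + 0.55·(-0.735125) = -1.518144
p(2.2) ≈ -1.5181

-1.5181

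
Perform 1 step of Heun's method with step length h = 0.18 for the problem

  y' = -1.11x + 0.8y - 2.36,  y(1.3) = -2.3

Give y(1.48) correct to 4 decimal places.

-3.4069

Heun: k1 = f(x_n, y_n); k2 = f(x_n + h, y_n + h·k1); y_{n+1} = y_n + (h/2)·(k1 + k2).
x=1.300000, y=-2.300000:
  k1 = f(1.300000, -2.300000) = -5.643000
  k2 = f(1.480000, -3.315740) = -6.655392
  y ← -2.300000 + (0.18/2)·(-5.643000 + (-6.655392)) = -3.406855
y(1.48) ≈ -3.4069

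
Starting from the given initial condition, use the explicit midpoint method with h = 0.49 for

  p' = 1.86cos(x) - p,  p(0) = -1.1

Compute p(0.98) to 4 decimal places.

0.4588

Midpoint: k1 = f(x_n, p_n); k2 = f(x_n + h/2, p_n + (h/2)·k1); p_{n+1} = p_n + h·k2.
x=0.000000, p=-1.100000:
  k1 = f(0.000000, -1.100000) = 2.960000
  k2 = f(0.245000, -0.374800) = 2.179255
  p ← -1.100000 + 0.49·2.179255 = -0.032165
x=0.490000, p=-0.032165:
  k1 = f(0.490000, -0.032165) = 1.673304
  k2 = f(0.735000, 0.377795) = 1.002011
  p ← -0.032165 + 0.49·1.002011 = 0.458820
p(0.98) ≈ 0.4588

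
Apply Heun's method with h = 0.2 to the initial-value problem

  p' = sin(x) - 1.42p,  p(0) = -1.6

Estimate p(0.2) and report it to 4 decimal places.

Heun: k1 = f(x_n, p_n); k2 = f(x_n + h, p_n + h·k1); p_{n+1} = p_n + (h/2)·(k1 + k2).
x=0.000000, p=-1.600000:
  k1 = f(0.000000, -1.600000) = 2.272000
  k2 = f(0.200000, -1.145600) = 1.825421
  p ← -1.600000 + (0.2/2)·(2.272000 + 1.825421) = -1.190258
p(0.2) ≈ -1.1903

-1.1903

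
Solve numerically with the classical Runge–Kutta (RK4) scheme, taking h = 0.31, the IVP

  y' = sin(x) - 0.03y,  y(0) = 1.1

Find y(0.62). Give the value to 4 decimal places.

RK4: k1 = f(x_n, y_n); k2 = f(x_n + h/2, y_n + (h/2)·k1); k3 = f(x_n + h/2, y_n + (h/2)·k2); k4 = f(x_n + h, y_n + h·k3); y_{n+1} = y_n + (h/6)·(k1 + 2k2 + 2k3 + k4).
x=0.000000, y=1.100000:
  k1 = f(0.000000, 1.100000) = -0.033000
  k2 = f(0.155000, 1.094885) = 0.121534
  k3 = f(0.155000, 1.118838) = 0.120815
  k4 = f(0.310000, 1.137453) = 0.270935
  y ← 1.100000 + (0.31/6)·(k1 + 2k2 + 2k3 + k4) = 1.137336
x=0.310000, y=1.137336:
  k1 = f(0.310000, 1.137336) = 0.270939
  k2 = f(0.465000, 1.179331) = 0.413043
  k3 = f(0.465000, 1.201358) = 0.412382
  k4 = f(0.620000, 1.265174) = 0.543080
  y ← 1.137336 + (0.31/6)·(k1 + 2k2 + 2k3 + k4) = 1.264688
y(0.62) ≈ 1.2647

1.2647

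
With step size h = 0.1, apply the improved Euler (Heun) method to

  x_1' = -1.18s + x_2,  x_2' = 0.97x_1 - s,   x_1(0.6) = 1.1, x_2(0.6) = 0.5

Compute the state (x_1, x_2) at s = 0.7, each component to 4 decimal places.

Heun on (x_1,x_2): k1 = f(s_n, state_n); k2 = f(s_n + h, state_n + h·k1); state_{n+1} = state_n + (h/2)·(k1 + k2).
0.600000: (1.100000, 0.500000)
  k1 = (-0.208000, 0.467000)
  predictor → (1.079200, 0.546700)
  k2 = (-0.279300, 0.346824)
  → (1.075635, 0.540691)
(x_1(0.7), x_2(0.7)) ≈ (1.0756, 0.5407)

1.0756, 0.5407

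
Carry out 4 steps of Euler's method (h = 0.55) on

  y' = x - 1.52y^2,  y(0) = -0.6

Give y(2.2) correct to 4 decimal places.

-4.5917

Euler: y_{n+1} = y_n + h·f(x_n, y_n).
x=0.000000, y=-0.600000: f=-0.547200 → y ← -0.600000 + 0.55·(-0.547200) = -0.900960
x=0.550000, y=-0.900960: f=-0.683828 → y ← -0.900960 + 0.55·(-0.683828) = -1.277065
x=1.100000, y=-1.277065: f=-1.378962 → y ← -1.277065 + 0.55·(-1.378962) = -2.035494
x=1.650000, y=-2.035494: f=-4.647721 → y ← -2.035494 + 0.55·(-4.647721) = -4.591741
y(2.2) ≈ -4.5917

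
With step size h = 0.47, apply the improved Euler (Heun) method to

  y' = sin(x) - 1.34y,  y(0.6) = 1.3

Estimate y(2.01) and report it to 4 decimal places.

Heun: k1 = f(x_n, y_n); k2 = f(x_n + h, y_n + h·k1); y_{n+1} = y_n + (h/2)·(k1 + k2).
x=0.600000, y=1.300000:
  k1 = f(0.600000, 1.300000) = -1.177358
  k2 = f(1.070000, 0.746642) = -0.123300
  y ← 1.300000 + (0.47/2)·(-1.177358 + (-0.123300)) = 0.994346
x=1.070000, y=0.994346:
  k1 = f(1.070000, 0.994346) = -0.455223
  k2 = f(1.540000, 0.780391) = -0.046198
  y ← 0.994346 + (0.47/2)·(-0.455223 + (-0.046198)) = 0.876512
x=1.540000, y=0.876512:
  k1 = f(1.540000, 0.876512) = -0.175000
  k2 = f(2.010000, 0.794262) = -0.159220
  y ← 0.876512 + (0.47/2)·(-0.175000 + (-0.159220)) = 0.797970
y(2.01) ≈ 0.7980

0.7980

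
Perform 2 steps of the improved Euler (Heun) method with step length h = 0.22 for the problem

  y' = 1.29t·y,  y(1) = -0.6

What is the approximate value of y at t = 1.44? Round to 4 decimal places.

Heun: k1 = f(t_n, y_n); k2 = f(t_n + h, y_n + h·k1); y_{n+1} = y_n + (h/2)·(k1 + k2).
t=1.000000, y=-0.600000:
  k1 = f(1.000000, -0.600000) = -0.774000
  k2 = f(1.220000, -0.770280) = -1.212267
  y ← -0.600000 + (0.22/2)·(-0.774000 + (-1.212267)) = -0.818489
t=1.220000, y=-0.818489:
  k1 = f(1.220000, -0.818489) = -1.288139
  k2 = f(1.440000, -1.101880) = -2.046852
  y ← -0.818489 + (0.22/2)·(-1.288139 + (-2.046852)) = -1.185338
y(1.44) ≈ -1.1853

-1.1853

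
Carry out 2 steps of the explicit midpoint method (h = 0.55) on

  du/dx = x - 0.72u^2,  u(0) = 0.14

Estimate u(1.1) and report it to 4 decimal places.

Midpoint: k1 = f(x_n, u_n); k2 = f(x_n + h/2, u_n + (h/2)·k1); u_{n+1} = u_n + h·k2.
x=0.000000, u=0.140000:
  k1 = f(0.000000, 0.140000) = -0.014112
  k2 = f(0.275000, 0.136119) = 0.261660
  u ← 0.140000 + 0.55·0.261660 = 0.283913
x=0.550000, u=0.283913:
  k1 = f(0.550000, 0.283913) = 0.491963
  k2 = f(0.825000, 0.419203) = 0.698474
  u ← 0.283913 + 0.55·0.698474 = 0.668073
u(1.1) ≈ 0.6681

0.6681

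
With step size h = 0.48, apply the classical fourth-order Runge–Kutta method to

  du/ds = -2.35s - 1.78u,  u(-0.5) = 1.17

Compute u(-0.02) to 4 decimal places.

RK4: k1 = f(s_n, u_n); k2 = f(s_n + h/2, u_n + (h/2)·k1); k3 = f(s_n + h/2, u_n + (h/2)·k2); k4 = f(s_n + h, u_n + h·k3); u_{n+1} = u_n + (h/6)·(k1 + 2k2 + 2k3 + k4).
s=-0.500000, u=1.170000:
  k1 = f(-0.500000, 1.170000) = -0.907600
  k2 = f(-0.260000, 0.952176) = -1.083873
  k3 = f(-0.260000, 0.909870) = -1.008569
  k4 = f(-0.020000, 0.685887) = -1.173878
  u ← 1.170000 + (0.48/6)·(k1 + 2k2 + 2k3 + k4) = 0.668691
u(-0.02) ≈ 0.6687

0.6687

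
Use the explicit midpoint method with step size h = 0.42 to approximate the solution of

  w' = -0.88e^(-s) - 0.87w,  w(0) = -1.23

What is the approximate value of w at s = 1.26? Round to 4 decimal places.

Midpoint: k1 = f(s_n, w_n); k2 = f(s_n + h/2, w_n + (h/2)·k1); w_{n+1} = w_n + h·k2.
s=0.000000, w=-1.230000:
  k1 = f(0.000000, -1.230000) = 0.190100
  k2 = f(0.210000, -1.190079) = 0.322055
  w ← -1.230000 + 0.42·0.322055 = -1.094737
s=0.420000, w=-1.094737:
  k1 = f(0.420000, -1.094737) = 0.374220
  k2 = f(0.630000, -1.016151) = 0.415370
  w ← -1.094737 + 0.42·0.415370 = -0.920281
s=0.840000, w=-0.920281:
  k1 = f(0.840000, -0.920281) = 0.420740
  k2 = f(1.050000, -0.831926) = 0.415831
  w ← -0.920281 + 0.42·0.415831 = -0.745633
w(1.26) ≈ -0.7456

-0.7456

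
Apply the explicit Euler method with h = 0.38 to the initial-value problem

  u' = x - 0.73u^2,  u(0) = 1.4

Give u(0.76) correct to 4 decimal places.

Euler: u_{n+1} = u_n + h·f(x_n, u_n).
x=0.000000, u=1.400000: f=-1.430800 → u ← 1.400000 + 0.38·(-1.430800) = 0.856296
x=0.380000, u=0.856296: f=-0.155267 → u ← 0.856296 + 0.38·(-0.155267) = 0.797294
u(0.76) ≈ 0.7973

0.7973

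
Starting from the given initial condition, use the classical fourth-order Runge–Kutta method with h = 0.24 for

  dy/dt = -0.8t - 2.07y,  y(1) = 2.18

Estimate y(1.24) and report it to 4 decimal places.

1.1561

RK4: k1 = f(t_n, y_n); k2 = f(t_n + h/2, y_n + (h/2)·k1); k3 = f(t_n + h/2, y_n + (h/2)·k2); k4 = f(t_n + h, y_n + h·k3); y_{n+1} = y_n + (h/6)·(k1 + 2k2 + 2k3 + k4).
t=1.000000, y=2.180000:
  k1 = f(1.000000, 2.180000) = -5.312600
  k2 = f(1.120000, 1.542488) = -4.088950
  k3 = f(1.120000, 1.689326) = -4.392905
  k4 = f(1.240000, 1.125703) = -3.322205
  y ← 2.180000 + (0.24/6)·(k1 + 2k2 + 2k3 + k4) = 1.156059
y(1.24) ≈ 1.1561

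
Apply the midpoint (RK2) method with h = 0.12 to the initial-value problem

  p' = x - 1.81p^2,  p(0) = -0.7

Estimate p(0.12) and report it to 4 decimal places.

-0.8160

Midpoint: k1 = f(x_n, p_n); k2 = f(x_n + h/2, p_n + (h/2)·k1); p_{n+1} = p_n + h·k2.
x=0.000000, p=-0.700000:
  k1 = f(0.000000, -0.700000) = -0.886900
  k2 = f(0.060000, -0.753214) = -0.966870
  p ← -0.700000 + 0.12·(-0.966870) = -0.816024
p(0.12) ≈ -0.8160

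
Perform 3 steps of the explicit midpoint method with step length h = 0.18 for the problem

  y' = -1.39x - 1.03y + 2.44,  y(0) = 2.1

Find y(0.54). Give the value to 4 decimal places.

2.0416

Midpoint: k1 = f(x_n, y_n); k2 = f(x_n + h/2, y_n + (h/2)·k1); y_{n+1} = y_n + h·k2.
x=0.000000, y=2.100000:
  k1 = f(0.000000, 2.100000) = 0.277000
  k2 = f(0.090000, 2.124930) = 0.126222
  y ← 2.100000 + 0.18·0.126222 = 2.122720
x=0.180000, y=2.122720:
  k1 = f(0.180000, 2.122720) = 0.003398
  k2 = f(0.270000, 2.123026) = -0.122017
  y ← 2.122720 + 0.18·(-0.122017) = 2.100757
x=0.360000, y=2.100757:
  k1 = f(0.360000, 2.100757) = -0.224180
  k2 = f(0.450000, 2.080581) = -0.328498
  y ← 2.100757 + 0.18·(-0.328498) = 2.041627
y(0.54) ≈ 2.0416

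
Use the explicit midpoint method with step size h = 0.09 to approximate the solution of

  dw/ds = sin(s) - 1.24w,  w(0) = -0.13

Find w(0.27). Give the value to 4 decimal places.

-0.0602

Midpoint: k1 = f(s_n, w_n); k2 = f(s_n + h/2, w_n + (h/2)·k1); w_{n+1} = w_n + h·k2.
s=0.000000, w=-0.130000:
  k1 = f(0.000000, -0.130000) = 0.161200
  k2 = f(0.045000, -0.122746) = 0.197190
  w ← -0.130000 + 0.09·0.197190 = -0.112253
s=0.090000, w=-0.112253:
  k1 = f(0.090000, -0.112253) = 0.229072
  k2 = f(0.135000, -0.101945) = 0.261002
  w ← -0.112253 + 0.09·0.261002 = -0.088763
s=0.180000, w=-0.088763:
  k1 = f(0.180000, -0.088763) = 0.289095
  k2 = f(0.225000, -0.075753) = 0.317041
  w ← -0.088763 + 0.09·0.317041 = -0.060229
w(0.27) ≈ -0.0602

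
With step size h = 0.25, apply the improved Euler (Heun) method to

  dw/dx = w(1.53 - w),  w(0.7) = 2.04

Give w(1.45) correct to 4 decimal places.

Heun: k1 = f(x_n, w_n); k2 = f(x_n + h, w_n + h·k1); w_{n+1} = w_n + (h/2)·(k1 + k2).
x=0.700000, w=2.040000:
  k1 = f(0.700000, 2.040000) = -1.040400
  k2 = f(0.950000, 1.779900) = -0.444797
  w ← 2.040000 + (0.25/2)·(-1.040400 + (-0.444797)) = 1.854350
x=0.950000, w=1.854350:
  k1 = f(0.950000, 1.854350) = -0.601459
  k2 = f(1.200000, 1.703986) = -0.296469
  w ← 1.854350 + (0.25/2)·(-0.601459 + (-0.296469)) = 1.742109
x=1.200000, w=1.742109:
  k1 = f(1.200000, 1.742109) = -0.369518
  k2 = f(1.450000, 1.649730) = -0.197522
  w ← 1.742109 + (0.25/2)·(-0.369518 + (-0.197522)) = 1.671229
w(1.45) ≈ 1.6712

1.6712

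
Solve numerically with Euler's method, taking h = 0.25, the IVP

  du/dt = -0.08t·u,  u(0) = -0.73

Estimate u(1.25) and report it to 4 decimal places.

Euler: u_{n+1} = u_n + h·f(t_n, u_n).
t=0.000000, u=-0.730000: f=0.000000 → u ← -0.730000 + 0.25·0.000000 = -0.730000
t=0.250000, u=-0.730000: f=0.014600 → u ← -0.730000 + 0.25·0.014600 = -0.726350
t=0.500000, u=-0.726350: f=0.029054 → u ← -0.726350 + 0.25·0.029054 = -0.719086
t=0.750000, u=-0.719086: f=0.043145 → u ← -0.719086 + 0.25·0.043145 = -0.708300
t=1.000000, u=-0.708300: f=0.056664 → u ← -0.708300 + 0.25·0.056664 = -0.694134
u(1.25) ≈ -0.6941

-0.6941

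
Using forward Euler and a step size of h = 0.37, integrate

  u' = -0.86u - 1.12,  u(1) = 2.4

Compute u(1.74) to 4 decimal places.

Euler: u_{n+1} = u_n + h·f(x_n, u_n).
x=1.000000, u=2.400000: f=-3.184000 → u ← 2.400000 + 0.37·(-3.184000) = 1.221920
x=1.370000, u=1.221920: f=-2.170851 → u ← 1.221920 + 0.37·(-2.170851) = 0.418705
u(1.74) ≈ 0.4187

0.4187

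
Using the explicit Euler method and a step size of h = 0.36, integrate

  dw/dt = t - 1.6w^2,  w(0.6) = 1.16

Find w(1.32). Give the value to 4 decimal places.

0.7385

Euler: w_{n+1} = w_n + h·f(t_n, w_n).
t=0.600000, w=1.160000: f=-1.552960 → w ← 1.160000 + 0.36·(-1.552960) = 0.600934
t=0.960000, w=0.600934: f=0.382205 → w ← 0.600934 + 0.36·0.382205 = 0.738528
w(1.32) ≈ 0.7385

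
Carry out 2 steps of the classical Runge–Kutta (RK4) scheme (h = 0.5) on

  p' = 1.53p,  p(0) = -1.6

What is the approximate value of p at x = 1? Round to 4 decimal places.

-7.3719

RK4: k1 = f(x_n, p_n); k2 = f(x_n + h/2, p_n + (h/2)·k1); k3 = f(x_n + h/2, p_n + (h/2)·k2); k4 = f(x_n + h, p_n + h·k3); p_{n+1} = p_n + (h/6)·(k1 + 2k2 + 2k3 + k4).
x=0.000000, p=-1.600000:
  k1 = f(0.000000, -1.600000) = -2.448000
  k2 = f(0.250000, -2.212000) = -3.384360
  k3 = f(0.250000, -2.446090) = -3.742518
  k4 = f(0.500000, -3.471259) = -5.311026
  p ← -1.600000 + (0.5/6)·(k1 + 2k2 + 2k3 + k4) = -3.434398
x=0.500000, p=-3.434398:
  k1 = f(0.500000, -3.434398) = -5.254630
  k2 = f(0.750000, -4.748056) = -7.264525
  k3 = f(0.750000, -5.250530) = -8.033311
  k4 = f(1.000000, -7.451054) = -11.400112
  p ← -3.434398 + (0.5/6)·(k1 + 2k2 + 2k3 + k4) = -7.371933
p(1) ≈ -7.3719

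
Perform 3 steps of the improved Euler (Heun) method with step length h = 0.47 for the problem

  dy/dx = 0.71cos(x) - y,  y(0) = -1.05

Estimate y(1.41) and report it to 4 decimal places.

Heun: k1 = f(x_n, y_n); k2 = f(x_n + h, y_n + h·k1); y_{n+1} = y_n + (h/2)·(k1 + k2).
x=0.000000, y=-1.050000:
  k1 = f(0.000000, -1.050000) = 1.760000
  k2 = f(0.470000, -0.222800) = 0.855813
  y ← -1.050000 + (0.47/2)·(1.760000 + 0.855813) = -0.435284
x=0.470000, y=-0.435284:
  k1 = f(0.470000, -0.435284) = 1.068297
  k2 = f(0.940000, 0.066816) = 0.351934
  y ← -0.435284 + (0.47/2)·(1.068297 + 0.351934) = -0.101530
x=0.940000, y=-0.101530:
  k1 = f(0.940000, -0.101530) = 0.520279
  k2 = f(1.410000, 0.143002) = -0.029328
  y ← -0.101530 + (0.47/2)·(0.520279 + (-0.029328)) = 0.013844
y(1.41) ≈ 0.0138

0.0138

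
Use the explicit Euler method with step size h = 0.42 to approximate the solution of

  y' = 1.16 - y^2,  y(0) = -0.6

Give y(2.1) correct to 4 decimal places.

Euler: y_{n+1} = y_n + h·f(s_n, y_n).
s=0.000000, y=-0.600000: f=0.800000 → y ← -0.600000 + 0.42·0.800000 = -0.264000
s=0.420000, y=-0.264000: f=1.090304 → y ← -0.264000 + 0.42·1.090304 = 0.193928
s=0.840000, y=0.193928: f=1.122392 → y ← 0.193928 + 0.42·1.122392 = 0.665332
s=1.260000, y=0.665332: f=0.717333 → y ← 0.665332 + 0.42·0.717333 = 0.966612
s=1.680000, y=0.966612: f=0.225661 → y ← 0.966612 + 0.42·0.225661 = 1.061390
y(2.1) ≈ 1.0614

1.0614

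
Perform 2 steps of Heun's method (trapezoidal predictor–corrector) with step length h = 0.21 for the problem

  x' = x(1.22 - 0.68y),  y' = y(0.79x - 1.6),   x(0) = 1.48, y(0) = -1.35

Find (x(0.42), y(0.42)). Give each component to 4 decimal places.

Heun on (x,y): k1 = f(t_n, state_n); k2 = f(t_n + h, state_n + h·k1); state_{n+1} = state_n + (h/2)·(k1 + k2).
0.000000: (1.480000, -1.350000)
  k1 = (3.164240, 0.581580)
  predictor → (2.144490, -1.227868)
  k2 = (4.406821, -0.115601)
  → (2.274961, -1.301072)
0.210000: (2.274961, -1.301072)
  k1 = (4.788177, -0.256597)
  predictor → (3.280479, -1.354958)
  k2 = (7.024722, -1.343546)
  → (3.515316, -1.469087)
(x(0.42), y(0.42)) ≈ (3.5153, -1.4691)

3.5153, -1.4691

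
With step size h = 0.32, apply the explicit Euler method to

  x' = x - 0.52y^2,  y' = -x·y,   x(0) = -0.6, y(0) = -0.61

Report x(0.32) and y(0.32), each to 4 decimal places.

Euler on (x,y): x_{n+1} = x_n + h·x', y_{n+1} = y_n + h·y'.
0.000000: (-0.600000, -0.610000); f=(-0.793492, -0.366000) → (-0.853917, -0.727120)
(x(0.32), y(0.32)) ≈ (-0.8539, -0.7271)

-0.8539, -0.7271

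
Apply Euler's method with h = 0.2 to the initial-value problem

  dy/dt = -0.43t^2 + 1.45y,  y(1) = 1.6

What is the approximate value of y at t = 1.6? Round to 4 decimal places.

2.9633

Euler: y_{n+1} = y_n + h·f(t_n, y_n).
t=1.000000, y=1.600000: f=1.890000 → y ← 1.600000 + 0.2·1.890000 = 1.978000
t=1.200000, y=1.978000: f=2.248900 → y ← 1.978000 + 0.2·2.248900 = 2.427780
t=1.400000, y=2.427780: f=2.677481 → y ← 2.427780 + 0.2·2.677481 = 2.963276
y(1.6) ≈ 2.9633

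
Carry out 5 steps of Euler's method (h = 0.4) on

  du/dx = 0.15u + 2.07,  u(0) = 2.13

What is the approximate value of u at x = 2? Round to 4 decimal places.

7.5179

Euler: u_{n+1} = u_n + h·f(x_n, u_n).
x=0.000000, u=2.130000: f=2.389500 → u ← 2.130000 + 0.4·2.389500 = 3.085800
x=0.400000, u=3.085800: f=2.532870 → u ← 3.085800 + 0.4·2.532870 = 4.098948
x=0.800000, u=4.098948: f=2.684842 → u ← 4.098948 + 0.4·2.684842 = 5.172885
x=1.200000, u=5.172885: f=2.845933 → u ← 5.172885 + 0.4·2.845933 = 6.311258
x=1.600000, u=6.311258: f=3.016689 → u ← 6.311258 + 0.4·3.016689 = 7.517933
u(2) ≈ 7.5179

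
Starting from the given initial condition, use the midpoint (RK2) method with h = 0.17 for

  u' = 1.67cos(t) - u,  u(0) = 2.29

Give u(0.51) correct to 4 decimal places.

2.0113

Midpoint: k1 = f(t_n, u_n); k2 = f(t_n + h/2, u_n + (h/2)·k1); u_{n+1} = u_n + h·k2.
t=0.000000, u=2.290000:
  k1 = f(0.000000, 2.290000) = -0.620000
  k2 = f(0.085000, 2.237300) = -0.573329
  u ← 2.290000 + 0.17·(-0.573329) = 2.192534
t=0.170000, u=2.192534:
  k1 = f(0.170000, 2.192534) = -0.546607
  k2 = f(0.255000, 2.146072) = -0.530075
  u ← 2.192534 + 0.17·(-0.530075) = 2.102421
t=0.340000, u=2.102421:
  k1 = f(0.340000, 2.102421) = -0.528021
  k2 = f(0.425000, 2.057540) = -0.536105
  u ← 2.102421 + 0.17·(-0.536105) = 2.011284
u(0.51) ≈ 2.0113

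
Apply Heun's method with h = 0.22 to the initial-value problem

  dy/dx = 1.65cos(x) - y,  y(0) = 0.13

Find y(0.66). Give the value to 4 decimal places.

Heun: k1 = f(x_n, y_n); k2 = f(x_n + h, y_n + h·k1); y_{n+1} = y_n + (h/2)·(k1 + k2).
x=0.000000, y=0.130000:
  k1 = f(0.000000, 0.130000) = 1.520000
  k2 = f(0.220000, 0.464400) = 1.145831
  y ← 0.130000 + (0.22/2)·(1.520000 + 1.145831) = 0.423241
x=0.220000, y=0.423241:
  k1 = f(0.220000, 0.423241) = 1.186989
  k2 = f(0.440000, 0.684379) = 0.808461
  y ← 0.423241 + (0.22/2)·(1.186989 + 0.808461) = 0.642741
x=0.440000, y=0.642741:
  k1 = f(0.440000, 0.642741) = 0.850099
  k2 = f(0.660000, 0.829763) = 0.473724
  y ← 0.642741 + (0.22/2)·(0.850099 + 0.473724) = 0.788362
y(0.66) ≈ 0.7884

0.7884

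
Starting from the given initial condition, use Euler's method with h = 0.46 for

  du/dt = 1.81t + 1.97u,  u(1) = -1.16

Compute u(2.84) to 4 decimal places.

-0.1028

Euler: u_{n+1} = u_n + h·f(t_n, u_n).
t=1.000000, u=-1.160000: f=-0.475200 → u ← -1.160000 + 0.46·(-0.475200) = -1.378592
t=1.460000, u=-1.378592: f=-0.073226 → u ← -1.378592 + 0.46·(-0.073226) = -1.412276
t=1.920000, u=-1.412276: f=0.693016 → u ← -1.412276 + 0.46·0.693016 = -1.093489
t=2.380000, u=-1.093489: f=2.153627 → u ← -1.093489 + 0.46·2.153627 = -0.102820
u(2.84) ≈ -0.1028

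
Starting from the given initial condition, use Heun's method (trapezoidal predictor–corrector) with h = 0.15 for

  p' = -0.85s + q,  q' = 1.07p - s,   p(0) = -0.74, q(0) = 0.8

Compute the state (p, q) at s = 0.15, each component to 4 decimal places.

-0.6385, 0.6796

Heun on (p,q): k1 = f(s_n, state_n); k2 = f(s_n + h, state_n + h·k1); state_{n+1} = state_n + (h/2)·(k1 + k2).
0.000000: (-0.740000, 0.800000)
  k1 = (0.800000, -0.791800)
  predictor → (-0.620000, 0.681230)
  k2 = (0.553730, -0.813400)
  → (-0.638470, 0.679610)
(p(0.15), q(0.15)) ≈ (-0.6385, 0.6796)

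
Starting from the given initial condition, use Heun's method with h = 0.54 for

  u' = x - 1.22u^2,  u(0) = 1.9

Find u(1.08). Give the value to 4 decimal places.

0.8694

Heun: k1 = f(x_n, u_n); k2 = f(x_n + h, u_n + h·k1); u_{n+1} = u_n + (h/2)·(k1 + k2).
x=0.000000, u=1.900000:
  k1 = f(0.000000, 1.900000) = -4.404200
  k2 = f(0.540000, -0.478268) = 0.260937
  u ← 1.900000 + (0.54/2)·(-4.404200 + 0.260937) = 0.781319
x=0.540000, u=0.781319:
  k1 = f(0.540000, 0.781319) = -0.204760
  k2 = f(1.080000, 0.670748) = 0.531118
  u ← 0.781319 + (0.54/2)·(-0.204760 + 0.531118) = 0.869435
u(1.08) ≈ 0.8694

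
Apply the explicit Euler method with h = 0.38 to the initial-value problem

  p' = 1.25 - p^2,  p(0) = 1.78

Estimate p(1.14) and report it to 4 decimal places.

Euler: p_{n+1} = p_n + h·f(s_n, p_n).
s=0.000000, p=1.780000: f=-1.918400 → p ← 1.780000 + 0.38·(-1.918400) = 1.051008
s=0.380000, p=1.051008: f=0.145382 → p ← 1.051008 + 0.38·0.145382 = 1.106253
s=0.760000, p=1.106253: f=0.026204 → p ← 1.106253 + 0.38·0.026204 = 1.116211
p(1.14) ≈ 1.1162

1.1162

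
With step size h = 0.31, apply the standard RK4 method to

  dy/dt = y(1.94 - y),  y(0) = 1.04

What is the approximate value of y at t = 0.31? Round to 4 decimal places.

1.3159

RK4: k1 = f(t_n, y_n); k2 = f(t_n + h/2, y_n + (h/2)·k1); k3 = f(t_n + h/2, y_n + (h/2)·k2); k4 = f(t_n + h, y_n + h·k3); y_{n+1} = y_n + (h/6)·(k1 + 2k2 + 2k3 + k4).
t=0.000000, y=1.040000:
  k1 = f(0.000000, 1.040000) = 0.936000
  k2 = f(0.155000, 1.185080) = 0.894641
  k3 = f(0.155000, 1.178669) = 0.897357
  k4 = f(0.310000, 1.318181) = 0.819670
  y ← 1.040000 + (0.31/6)·(k1 + 2k2 + 2k3 + k4) = 1.315883
y(0.31) ≈ 1.3159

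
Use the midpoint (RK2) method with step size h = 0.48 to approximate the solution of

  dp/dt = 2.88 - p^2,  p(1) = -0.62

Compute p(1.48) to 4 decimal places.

Midpoint: k1 = f(t_n, p_n); k2 = f(t_n + h/2, p_n + (h/2)·k1); p_{n+1} = p_n + h·k2.
t=1.000000, p=-0.620000:
  k1 = f(1.000000, -0.620000) = 2.495600
  k2 = f(1.240000, -0.021056) = 2.879557
  p ← -0.620000 + 0.48·2.879557 = 0.762187
p(1.48) ≈ 0.7622

0.7622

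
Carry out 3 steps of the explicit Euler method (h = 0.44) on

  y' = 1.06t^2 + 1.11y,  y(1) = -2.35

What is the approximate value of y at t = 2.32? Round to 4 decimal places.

-3.6275

Euler: y_{n+1} = y_n + h·f(t_n, y_n).
t=1.000000, y=-2.350000: f=-1.548500 → y ← -2.350000 + 0.44·(-1.548500) = -3.031340
t=1.440000, y=-3.031340: f=-1.166771 → y ← -3.031340 + 0.44·(-1.166771) = -3.544719
t=1.880000, y=-3.544719: f=-0.188175 → y ← -3.544719 + 0.44·(-0.188175) = -3.627516
y(2.32) ≈ -3.6275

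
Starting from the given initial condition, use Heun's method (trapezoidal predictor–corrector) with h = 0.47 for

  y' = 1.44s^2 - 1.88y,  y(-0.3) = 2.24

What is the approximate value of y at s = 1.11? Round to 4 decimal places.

Heun: k1 = f(s_n, y_n); k2 = f(s_n + h, y_n + h·k1); y_{n+1} = y_n + (h/2)·(k1 + k2).
s=-0.300000, y=2.240000:
  k1 = f(-0.300000, 2.240000) = -4.081600
  k2 = f(0.170000, 0.321648) = -0.563082
  y ← 2.240000 + (0.47/2)·(-4.081600 + (-0.563082)) = 1.148500
s=0.170000, y=1.148500:
  k1 = f(0.170000, 1.148500) = -2.117563
  k2 = f(0.640000, 0.153245) = 0.301724
  y ← 1.148500 + (0.47/2)·(-2.117563 + 0.301724) = 0.721777
s=0.640000, y=0.721777:
  k1 = f(0.640000, 0.721777) = -0.767117
  k2 = f(1.110000, 0.361232) = 1.095108
  y ← 0.721777 + (0.47/2)·(-0.767117 + 1.095108) = 0.798855
y(1.11) ≈ 0.7989

0.7989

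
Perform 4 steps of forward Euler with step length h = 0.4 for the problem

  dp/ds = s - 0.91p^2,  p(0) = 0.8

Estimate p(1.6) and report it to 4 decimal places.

1.0448

Euler: p_{n+1} = p_n + h·f(s_n, p_n).
s=0.000000, p=0.800000: f=-0.582400 → p ← 0.800000 + 0.4·(-0.582400) = 0.567040
s=0.400000, p=0.567040: f=0.107404 → p ← 0.567040 + 0.4·0.107404 = 0.610001
s=0.800000, p=0.610001: f=0.461387 → p ← 0.610001 + 0.4·0.461387 = 0.794556
s=1.200000, p=0.794556: f=0.625499 → p ← 0.794556 + 0.4·0.625499 = 1.044756
p(1.6) ≈ 1.0448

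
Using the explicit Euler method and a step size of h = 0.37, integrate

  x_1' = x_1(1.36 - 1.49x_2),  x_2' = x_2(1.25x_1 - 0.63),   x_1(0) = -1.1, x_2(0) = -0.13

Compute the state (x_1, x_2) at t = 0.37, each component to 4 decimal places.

Euler on (x_1,x_2): x_1_{n+1} = x_1_n + h·x_1', x_2_{n+1} = x_2_n + h·x_2'.
0.000000: (-1.100000, -0.130000); f=(-1.709070, 0.260650) → (-1.732356, -0.033560)
(x_1(0.37), x_2(0.37)) ≈ (-1.7324, -0.0336)

-1.7324, -0.0336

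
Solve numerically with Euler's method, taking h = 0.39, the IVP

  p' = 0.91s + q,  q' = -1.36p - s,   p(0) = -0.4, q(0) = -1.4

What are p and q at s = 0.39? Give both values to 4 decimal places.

Euler on (p,q): p_{n+1} = p_n + h·p', q_{n+1} = q_n + h·q'.
0.000000: (-0.400000, -1.400000); f=(-1.400000, 0.544000) → (-0.946000, -1.187840)
(p(0.39), q(0.39)) ≈ (-0.9460, -1.1878)

-0.9460, -1.1878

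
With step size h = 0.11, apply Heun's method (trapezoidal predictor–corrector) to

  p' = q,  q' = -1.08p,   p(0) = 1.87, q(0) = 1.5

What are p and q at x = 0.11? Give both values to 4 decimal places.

Heun on (p,q): k1 = f(x_n, state_n); k2 = f(x_n + h, state_n + h·k1); state_{n+1} = state_n + (h/2)·(k1 + k2).
0.000000: (1.870000, 1.500000)
  k1 = (1.500000, -2.019600)
  predictor → (2.035000, 1.277844)
  k2 = (1.277844, -2.197800)
  → (2.022781, 1.268043)
(p(0.11), q(0.11)) ≈ (2.0228, 1.2680)

2.0228, 1.2680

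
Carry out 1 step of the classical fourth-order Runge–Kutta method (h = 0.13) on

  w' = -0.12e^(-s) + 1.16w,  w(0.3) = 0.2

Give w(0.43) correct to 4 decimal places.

RK4: k1 = f(s_n, w_n); k2 = f(s_n + h/2, w_n + (h/2)·k1); k3 = f(s_n + h/2, w_n + (h/2)·k2); k4 = f(s_n + h, w_n + h·k3); w_{n+1} = w_n + (h/6)·(k1 + 2k2 + 2k3 + k4).
s=0.300000, w=0.200000:
  k1 = f(0.300000, 0.200000) = 0.143102
  k2 = f(0.365000, 0.209302) = 0.159486
  k3 = f(0.365000, 0.210367) = 0.160722
  k4 = f(0.430000, 0.220894) = 0.178176
  w ← 0.200000 + (0.13/6)·(k1 + 2k2 + 2k3 + k4) = 0.220837
w(0.43) ≈ 0.2208

0.2208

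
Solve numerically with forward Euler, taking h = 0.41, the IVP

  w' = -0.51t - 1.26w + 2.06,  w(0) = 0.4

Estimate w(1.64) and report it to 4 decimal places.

Euler: w_{n+1} = w_n + h·f(t_n, w_n).
t=0.000000, w=0.400000: f=1.556000 → w ← 0.400000 + 0.41·1.556000 = 1.037960
t=0.410000, w=1.037960: f=0.543070 → w ← 1.037960 + 0.41·0.543070 = 1.260619
t=0.820000, w=1.260619: f=0.053420 → w ← 1.260619 + 0.41·0.053420 = 1.282521
t=1.230000, w=1.282521: f=-0.183277 → w ← 1.282521 + 0.41·(-0.183277) = 1.207378
w(1.64) ≈ 1.2074

1.2074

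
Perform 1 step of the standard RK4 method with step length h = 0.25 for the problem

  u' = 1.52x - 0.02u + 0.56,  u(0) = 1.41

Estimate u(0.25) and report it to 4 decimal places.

1.5900

RK4: k1 = f(x_n, u_n); k2 = f(x_n + h/2, u_n + (h/2)·k1); k3 = f(x_n + h/2, u_n + (h/2)·k2); k4 = f(x_n + h, u_n + h·k3); u_{n+1} = u_n + (h/6)·(k1 + 2k2 + 2k3 + k4).
x=0.000000, u=1.410000:
  k1 = f(0.000000, 1.410000) = 0.531800
  k2 = f(0.125000, 1.476475) = 0.720471
  k3 = f(0.125000, 1.500059) = 0.719999
  k4 = f(0.250000, 1.590000) = 0.908200
  u ← 1.410000 + (0.25/6)·(k1 + 2k2 + 2k3 + k4) = 1.590039
u(0.25) ≈ 1.5900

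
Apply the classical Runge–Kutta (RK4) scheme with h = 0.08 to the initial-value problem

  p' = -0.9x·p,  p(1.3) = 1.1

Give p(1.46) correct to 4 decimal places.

RK4: k1 = f(x_n, p_n); k2 = f(x_n + h/2, p_n + (h/2)·k1); k3 = f(x_n + h/2, p_n + (h/2)·k2); k4 = f(x_n + h, p_n + h·k3); p_{n+1} = p_n + (h/6)·(k1 + 2k2 + 2k3 + k4).
x=1.300000, p=1.100000:
  k1 = f(1.300000, 1.100000) = -1.287000
  k2 = f(1.340000, 1.048520) = -1.264515
  k3 = f(1.340000, 1.049419) = -1.265600
  k4 = f(1.380000, 0.998752) = -1.240450
  p ← 1.100000 + (0.08/6)·(k1 + 2k2 + 2k3 + k4) = 0.998831
x=1.380000, p=0.998831:
  k1 = f(1.380000, 0.998831) = -1.240548
  k2 = f(1.420000, 0.949209) = -1.213089
  k3 = f(1.420000, 0.950307) = -1.214493
  k4 = f(1.460000, 0.901672) = -1.184796
  p ← 0.998831 + (0.08/6)·(k1 + 2k2 + 2k3 + k4) = 0.901757
p(1.46) ≈ 0.9018

0.9018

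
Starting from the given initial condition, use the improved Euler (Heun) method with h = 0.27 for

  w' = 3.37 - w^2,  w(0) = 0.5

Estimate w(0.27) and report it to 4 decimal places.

1.1329

Heun: k1 = f(t_n, w_n); k2 = f(t_n + h, w_n + h·k1); w_{n+1} = w_n + (h/2)·(k1 + k2).
t=0.000000, w=0.500000:
  k1 = f(0.000000, 0.500000) = 3.120000
  k2 = f(0.270000, 1.342400) = 1.567962
  w ← 0.500000 + (0.27/2)·(3.120000 + 1.567962) = 1.132875
w(0.27) ≈ 1.1329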